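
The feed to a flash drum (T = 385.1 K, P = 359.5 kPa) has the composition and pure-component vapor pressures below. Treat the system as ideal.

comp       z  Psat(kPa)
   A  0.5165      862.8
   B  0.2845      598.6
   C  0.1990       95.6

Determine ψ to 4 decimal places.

Raoult's law: Kᵢ = Pᵢˢᵃᵗ/P = Pᵢˢᵃᵗ/359.5.
  K_A = 862.8/359.5 = 2.400000, K_B = 598.6/359.5 = 1.665090, K_C = 95.6/359.5 = 0.265925
Iterate (Newton) starting at ψ = 0.5:
  ψ = 0.5000: g = 0.33656, g' = -0.6888 → ψ = 0.9886
  ψ = 0.9886: g = -0.11511, g' = -1.6493 → ψ = 0.9188
  ψ = 0.9188: g = -0.01504, g' = -1.2541 → ψ = 0.9068
  ψ = 0.9068: g = -0.00030, g' = -1.2049 → ψ = 0.9066
Converged at ψ = 0.9066.

ψ = 0.9066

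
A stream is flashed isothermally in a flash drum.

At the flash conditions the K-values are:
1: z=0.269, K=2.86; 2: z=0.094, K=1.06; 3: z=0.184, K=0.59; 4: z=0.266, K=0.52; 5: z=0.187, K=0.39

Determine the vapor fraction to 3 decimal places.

ψ = 0.225

Let ψ = V/F and solve Σ zᵢ(Kᵢ−1)/(1+ψ(Kᵢ−1)) = 0.
g(0) = ΣzᵢKᵢ − 1 = 0.189 and g(1) = 1 − Σzᵢ/Kᵢ = -0.486, so a root lies in (0, 1).
Iterate (Newton) starting at ψ = 0.52:
  ψ = 0.520: g = -0.1733, g' = -0.549 → ψ = 0.204
  ψ = 0.204: g = 0.0139, g' = -0.692 → ψ = 0.224
  ψ = 0.224: g = 0.0002, g' = -0.671 → ψ = 0.225
Converged at ψ = 0.225.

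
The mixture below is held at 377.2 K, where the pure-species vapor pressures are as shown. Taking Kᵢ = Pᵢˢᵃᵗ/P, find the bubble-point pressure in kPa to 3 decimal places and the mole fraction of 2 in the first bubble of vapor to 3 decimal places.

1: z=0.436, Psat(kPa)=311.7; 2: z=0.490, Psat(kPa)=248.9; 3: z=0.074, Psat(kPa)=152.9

Pbub = 269.177 kPa, y_2 = 0.453

At the bubble point ψ → 0, so ΣzᵢKᵢ = 1 with Kᵢ = Pᵢˢᵃᵗ/P ⇒ P = ΣzᵢPᵢˢᵃᵗ.
P = 0.436·311.7 + 0.490·248.9 + 0.074·152.9 = 269.177 kPa
yᵢ = zᵢPᵢˢᵃᵗ/P ⇒ y_2 = 0.490·248.9/269.177 = 0.453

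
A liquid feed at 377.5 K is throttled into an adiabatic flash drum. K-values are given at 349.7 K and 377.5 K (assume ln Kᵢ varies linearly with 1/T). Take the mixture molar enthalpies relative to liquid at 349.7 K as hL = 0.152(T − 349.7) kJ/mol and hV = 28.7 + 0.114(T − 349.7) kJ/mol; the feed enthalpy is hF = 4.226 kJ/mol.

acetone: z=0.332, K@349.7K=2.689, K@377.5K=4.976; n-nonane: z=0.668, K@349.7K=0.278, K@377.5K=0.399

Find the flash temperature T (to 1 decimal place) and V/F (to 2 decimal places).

Adiabatic flash: solve Rachford–Rice at each trial T, then check hF = ψ·hV(T) + (1−ψ)·hL(T).
  T = 349.7 K: K = (2.689, 0.278), RR gives ψ = 0.064, H_out = 1.846 kJ/mol
  T = 377.5 K: K = (4.976, 0.399), RR gives ψ = 0.384, H_out = 14.852 kJ/mol
  T = 363.6 K: K = (3.701, 0.335), RR gives ψ = 0.252, H_out = 9.218 kJ/mol
  T = 356.6 K: K = (3.161, 0.306), RR gives ψ = 0.169, H_out = 5.856 kJ/mol
  T = 353.1 K: K = (2.914, 0.291), RR gives ψ = 0.120, H_out = 3.934 kJ/mol
  T = 354.9 K: K = (3.039, 0.299), RR gives ψ = 0.146, H_out = 4.948 kJ/mol
Linear interpolation between T = 353.1 (H_out = 3.934) and T = 354.9 (H_out = 4.948) on hF = 4.226 gives T ≈ 353.6 K, at which ψ = 0.13.

T = 353.6 K, V/F = 0.13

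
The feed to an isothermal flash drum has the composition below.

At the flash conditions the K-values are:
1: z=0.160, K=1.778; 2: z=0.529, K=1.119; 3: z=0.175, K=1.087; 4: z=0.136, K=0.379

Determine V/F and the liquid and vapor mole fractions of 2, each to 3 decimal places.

V/F = 0.717, x_2 = 0.487, y_2 = 0.545

Newton–Raphson from V/F = 0.69:
  V/F = 0.690: g = 0.0058, g' = -0.209 → V/F = 0.718
  V/F = 0.718: g = -0.0001, g' = -0.218 → V/F = 0.717
Converged at V/F = 0.717.
Compositions from xᵢ = zᵢ/(1+V/F(Kᵢ−1)), yᵢ = Kᵢxᵢ:
  1: x = 0.103, y = 0.183
  2: x = 0.487, y = 0.545
  3: x = 0.165, y = 0.179
  4: x = 0.245, y = 0.093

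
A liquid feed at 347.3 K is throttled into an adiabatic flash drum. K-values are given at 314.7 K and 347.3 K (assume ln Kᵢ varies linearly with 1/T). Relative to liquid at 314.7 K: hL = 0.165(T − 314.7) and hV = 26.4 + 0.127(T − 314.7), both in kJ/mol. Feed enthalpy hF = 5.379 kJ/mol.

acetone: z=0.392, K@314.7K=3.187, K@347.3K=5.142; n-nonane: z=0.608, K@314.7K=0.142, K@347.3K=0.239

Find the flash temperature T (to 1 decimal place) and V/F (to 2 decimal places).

Adiabatic flash: solve Rachford–Rice at each trial T, then check hF = ψ·hV(T) + (1−ψ)·hL(T).
  T = 314.7 K: K = (3.187, 0.142), RR gives ψ = 0.179, H_out = 4.722 kJ/mol
  T = 347.3 K: K = (5.142, 0.239), RR gives ψ = 0.368, H_out = 14.646 kJ/mol
  T = 331.0 K: K = (4.096, 0.187), RR gives ψ = 0.286, H_out = 10.051 kJ/mol
  T = 322.9 K: K = (3.627, 0.163), RR gives ψ = 0.237, H_out = 7.541 kJ/mol
  T = 318.8 K: K = (3.403, 0.152), RR gives ψ = 0.210, H_out = 6.175 kJ/mol
  T = 316.8 K: K = (3.297, 0.147), RR gives ψ = 0.195, H_out = 5.478 kJ/mol
Linear interpolation between T = 314.7 (H_out = 4.722) and T = 316.8 (H_out = 5.478) on hF = 5.379 gives T ≈ 316.5 K, at which ψ = 0.19.

T = 316.5 K, V/F = 0.19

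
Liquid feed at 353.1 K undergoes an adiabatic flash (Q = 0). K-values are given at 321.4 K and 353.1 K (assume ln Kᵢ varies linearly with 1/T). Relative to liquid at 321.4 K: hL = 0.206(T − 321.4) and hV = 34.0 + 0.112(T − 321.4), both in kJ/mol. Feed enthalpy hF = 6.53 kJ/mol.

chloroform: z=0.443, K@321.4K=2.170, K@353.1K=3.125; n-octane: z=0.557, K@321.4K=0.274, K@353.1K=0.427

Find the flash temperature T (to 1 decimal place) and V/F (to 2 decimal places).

T = 324.3 K, V/F = 0.18

Adiabatic flash: solve Rachford–Rice at each trial T, then check hF = ψ·hV(T) + (1−ψ)·hL(T).
  T = 321.4 K: K = (2.170, 0.274), RR gives ψ = 0.134, H_out = 4.560 kJ/mol
  T = 353.1 K: K = (3.125, 0.427), RR gives ψ = 0.511, H_out = 22.382 kJ/mol
  T = 337.2 K: K = (2.625, 0.345), RR gives ψ = 0.334, H_out = 14.114 kJ/mol
  T = 329.3 K: K = (2.392, 0.308), RR gives ψ = 0.241, H_out = 9.626 kJ/mol
  T = 325.4 K: K = (2.281, 0.291), RR gives ψ = 0.190, H_out = 7.219 kJ/mol
  T = 323.4 K: K = (2.225, 0.283), RR gives ψ = 0.163, H_out = 5.917 kJ/mol
Linear interpolation between T = 323.4 (H_out = 5.917) and T = 325.4 (H_out = 7.219) on hF = 6.53 gives T ≈ 324.3 K, at which ψ = 0.18.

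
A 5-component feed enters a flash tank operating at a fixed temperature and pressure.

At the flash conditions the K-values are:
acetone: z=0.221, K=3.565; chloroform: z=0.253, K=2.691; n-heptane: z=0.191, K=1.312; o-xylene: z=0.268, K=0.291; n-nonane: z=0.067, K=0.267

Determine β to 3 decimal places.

Rachford–Rice: g(β) = Σ zᵢ(Kᵢ−1)/(1+β(Kᵢ−1)) = 0.
g(0) = ΣzᵢKᵢ − 1 = 0.815 and g(1) = 1 − Σzᵢ/Kᵢ = -0.473, so a root lies in (0, 1).
Newton–Raphson from β = 0.66:
  β = 0.660: g = 0.0098, g' = -0.986 → β = 0.670
Converged at β = 0.670.

β = 0.670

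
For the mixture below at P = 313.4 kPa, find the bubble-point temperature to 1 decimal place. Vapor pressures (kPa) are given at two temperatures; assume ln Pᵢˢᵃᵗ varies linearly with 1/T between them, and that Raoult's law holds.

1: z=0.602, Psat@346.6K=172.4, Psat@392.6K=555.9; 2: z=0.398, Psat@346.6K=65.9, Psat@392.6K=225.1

T = 379.7 K

Bubble-point temperature: ΣzᵢPᵢˢᵃᵗ(T) = P. Interpolate ln Pᵢˢᵃᵗ = aᵢ + bᵢ/T.
  T = 346.6 K: ΣzᵢPᵢˢᵃᵗ = 130.01 kPa
  T = 392.6 K: ΣzᵢPᵢˢᵃᵗ = 424.24 kPa
  T = 369.6 K: ΣzᵢPᵢˢᵃᵗ = 243.64 kPa
  T = 381.1 K: ΣzᵢPᵢˢᵃᵗ = 324.20 kPa
  T = 375.4 K: ΣzᵢPᵢˢᵃᵗ = 282.01 kPa
  T = 378.2 K: ΣzᵢPᵢˢᵃᵗ = 302.16 kPa
Interpolating between 378.2 K and 381.1 K gives T ≈ 379.7 K.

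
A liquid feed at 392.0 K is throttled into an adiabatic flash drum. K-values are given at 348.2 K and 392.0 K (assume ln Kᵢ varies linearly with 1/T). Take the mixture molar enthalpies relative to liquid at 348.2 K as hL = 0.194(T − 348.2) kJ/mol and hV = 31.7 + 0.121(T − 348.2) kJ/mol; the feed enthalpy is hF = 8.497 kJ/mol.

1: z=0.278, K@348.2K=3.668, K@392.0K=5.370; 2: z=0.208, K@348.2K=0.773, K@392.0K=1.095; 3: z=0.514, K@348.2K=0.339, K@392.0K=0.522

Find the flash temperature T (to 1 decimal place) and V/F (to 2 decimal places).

T = 350.5 K, V/F = 0.26

Adiabatic flash: solve Rachford–Rice at each trial T, then check hF = ψ·hV(T) + (1−ψ)·hL(T).
  T = 348.2 K: K = (3.668, 0.773, 0.339), RR gives ψ = 0.239, H_out = 7.561 kJ/mol
  T = 392.0 K: K = (5.370, 1.095, 0.522), RR gives ψ = 0.615, H_out = 26.032 kJ/mol
  T = 370.1 K: K = (4.488, 0.930, 0.426), RR gives ψ = 0.408, H_out = 16.527 kJ/mol
  T = 359.1 K: K = (4.068, 0.850, 0.381), RR gives ψ = 0.321, H_out = 12.034 kJ/mol
  T = 353.6 K: K = (3.864, 0.811, 0.360), RR gives ψ = 0.279, H_out = 9.789 kJ/mol
  T = 350.9 K: K = (3.766, 0.792, 0.349), RR gives ψ = 0.259, H_out = 8.679 kJ/mol
  T = 349.5 K: K = (3.715, 0.782, 0.344), RR gives ψ = 0.248, H_out = 8.101 kJ/mol
Linear interpolation between T = 349.5 (H_out = 8.101) and T = 350.9 (H_out = 8.679) on hF = 8.497 gives T ≈ 350.5 K, at which ψ = 0.26.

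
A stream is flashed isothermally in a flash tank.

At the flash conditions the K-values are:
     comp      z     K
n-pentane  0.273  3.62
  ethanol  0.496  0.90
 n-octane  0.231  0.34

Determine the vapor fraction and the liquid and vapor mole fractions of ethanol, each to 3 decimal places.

Newton–Raphson from ψ = 0.39:
  ψ = 0.390: g = 0.0969, g' = -0.646 → ψ = 0.540
  ψ = 0.540: g = 0.0070, g' = -0.570 → ψ = 0.552
Converged at ψ = 0.552.
Compositions from xᵢ = zᵢ/(1+ψ(Kᵢ−1)), yᵢ = Kᵢxᵢ:
  n-pentane: x = 0.112, y = 0.404
  ethanol: x = 0.525, y = 0.472
  n-octane: x = 0.363, y = 0.124

ψ = 0.552, x_ethanol = 0.525, y_ethanol = 0.472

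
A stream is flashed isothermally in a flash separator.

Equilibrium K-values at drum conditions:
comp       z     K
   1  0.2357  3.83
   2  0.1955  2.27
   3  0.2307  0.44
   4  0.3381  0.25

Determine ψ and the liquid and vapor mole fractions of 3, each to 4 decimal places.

Rachford–Rice: g(ψ) = Σ zᵢ(Kᵢ−1)/(1+ψ(Kᵢ−1)) = 0.
Feasibility: ΣzᵢKᵢ = 1.5325, Σzᵢ/Kᵢ = 2.0244 — both > 1, two phases present.
Iterate (Newton) starting at ψ = 0.5:
  ψ = 0.5000: g = -0.15709, g' = -1.0680 → ψ = 0.3529
  ψ = 0.3529: g = -0.00070, g' = -1.0870 → ψ = 0.3523
Converged at ψ = 0.3523.
Compositions from xᵢ = zᵢ/(1+ψ(Kᵢ−1)), yᵢ = Kᵢxᵢ:
  1: x = 0.1180, y = 0.4521
  2: x = 0.1351, y = 0.3066
  3: x = 0.2874, y = 0.1265
  4: x = 0.4595, y = 0.1149

ψ = 0.3523, x_3 = 0.2874, y_3 = 0.1265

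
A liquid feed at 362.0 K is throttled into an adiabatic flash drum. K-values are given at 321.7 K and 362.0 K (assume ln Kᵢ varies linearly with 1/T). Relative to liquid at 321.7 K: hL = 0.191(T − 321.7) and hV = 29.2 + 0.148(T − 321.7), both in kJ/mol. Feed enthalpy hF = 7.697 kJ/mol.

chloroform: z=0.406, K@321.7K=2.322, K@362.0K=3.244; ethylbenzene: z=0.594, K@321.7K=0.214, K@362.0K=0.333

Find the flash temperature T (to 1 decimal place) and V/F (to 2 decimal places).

T = 335.4 K, V/F = 0.18

Adiabatic flash: solve Rachford–Rice at each trial T, then check hF = ψ·hV(T) + (1−ψ)·hL(T).
  T = 321.7 K: K = (2.322, 0.214), RR gives ψ = 0.067, H_out = 1.963 kJ/mol
  T = 362.0 K: K = (3.244, 0.333), RR gives ψ = 0.344, H_out = 17.146 kJ/mol
  T = 341.9 K: K = (2.773, 0.271), RR gives ψ = 0.222, H_out = 10.136 kJ/mol
  T = 331.8 K: K = (2.544, 0.242), RR gives ψ = 0.151, H_out = 6.262 kJ/mol
  T = 336.9 K: K = (2.659, 0.256), RR gives ψ = 0.188, H_out = 8.260 kJ/mol
  T = 334.4 K: K = (2.603, 0.249), RR gives ψ = 0.170, H_out = 7.292 kJ/mol
  T = 335.6 K: K = (2.630, 0.252), RR gives ψ = 0.178, H_out = 7.759 kJ/mol
Linear interpolation between T = 334.4 (H_out = 7.292) and T = 335.6 (H_out = 7.759) on hF = 7.697 gives T ≈ 335.4 K, at which ψ = 0.18.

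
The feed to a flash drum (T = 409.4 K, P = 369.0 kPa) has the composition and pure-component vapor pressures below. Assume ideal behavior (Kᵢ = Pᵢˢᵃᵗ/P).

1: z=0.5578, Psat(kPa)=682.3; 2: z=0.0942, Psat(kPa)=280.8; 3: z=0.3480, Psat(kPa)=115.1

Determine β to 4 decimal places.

β = 0.3968

Raoult's law: Kᵢ = Pᵢˢᵃᵗ/P = Pᵢˢᵃᵗ/369.0.
  K_1 = 682.3/369.0 = 1.849051, K_2 = 280.8/369.0 = 0.760976, K_3 = 115.1/369.0 = 0.311924
Newton–Raphson from β = 0.37:
  β = 0.3700: g = 0.01445, g' = -0.5358 → β = 0.3970
  β = 0.3970: g = -0.00010, g' = -0.5434 → β = 0.3968
Converged at β = 0.3968.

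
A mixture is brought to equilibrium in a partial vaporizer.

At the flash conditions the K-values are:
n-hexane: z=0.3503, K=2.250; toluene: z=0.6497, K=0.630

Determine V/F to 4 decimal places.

V/F = 0.4270

Iterate (Newton) starting at V/F = 0.5:
  V/F = 0.5000: g = -0.02549, g' = -0.3412 → V/F = 0.4253
  V/F = 0.4253: g = 0.00062, g' = -0.3586 → V/F = 0.4270
Converged at V/F = 0.4270.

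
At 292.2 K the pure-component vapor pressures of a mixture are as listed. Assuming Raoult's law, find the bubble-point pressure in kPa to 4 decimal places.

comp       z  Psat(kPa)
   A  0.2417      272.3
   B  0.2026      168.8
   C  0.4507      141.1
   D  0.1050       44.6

Pbub = 168.2906 kPa

At the bubble point ψ → 0, so ΣzᵢKᵢ = 1 with Kᵢ = Pᵢˢᵃᵗ/P ⇒ P = ΣzᵢPᵢˢᵃᵗ.
P = 0.2417·272.3 + 0.2026·168.8 + 0.4507·141.1 + 0.1050·44.6 = 168.2906 kPa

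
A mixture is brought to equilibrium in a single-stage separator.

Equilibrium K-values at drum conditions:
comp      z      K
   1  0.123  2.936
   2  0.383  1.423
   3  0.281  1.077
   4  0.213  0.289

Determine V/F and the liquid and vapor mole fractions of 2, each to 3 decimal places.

Rachford–Rice: g(V/F) = Σ zᵢ(Kᵢ−1)/(1+V/F(Kᵢ−1)) = 0.
Check two-phase: ΣzᵢKᵢ = 1.270 > 1 and Σzᵢ/Kᵢ = 1.309 > 1, so g(0) = 0.270 > 0 and g(1) = -0.309 < 0.
Newton iteration, V/F⁰ = 0.5:
  V/F = 0.500: g = 0.0406, g' = -0.426 → V/F = 0.595
  V/F = 0.595: g = -0.0018, g' = -0.468 → V/F = 0.591
Converged at V/F = 0.591.
Compositions from xᵢ = zᵢ/(1+V/F(Kᵢ−1)), yᵢ = Kᵢxᵢ:
  1: x = 0.057, y = 0.168
  2: x = 0.306, y = 0.436
  3: x = 0.269, y = 0.289
  4: x = 0.368, y = 0.106

V/F = 0.591, x_2 = 0.306, y_2 = 0.436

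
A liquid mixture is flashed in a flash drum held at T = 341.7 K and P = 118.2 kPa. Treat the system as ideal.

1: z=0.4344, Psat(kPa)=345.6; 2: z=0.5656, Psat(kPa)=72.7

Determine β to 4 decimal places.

Raoult's law: Kᵢ = Pᵢˢᵃᵗ/P = Pᵢˢᵃᵗ/118.2.
  K_1 = 345.6/118.2 = 2.923858, K_2 = 72.7/118.2 = 0.615059
Rachford–Rice: g(β) = Σ zᵢ(Kᵢ−1)/(1+β(Kᵢ−1)) = 0.
Check two-phase: ΣzᵢKᵢ = 1.6180 > 1 and Σzᵢ/Kᵢ = 1.0682 > 1, so g(0) = 0.6180 > 0 and g(1) = -0.0682 < 0.
Binary case is linear: z₁(K₁−1)(1+β(K₂−1)) + z₂(K₂−1)(1+β(K₁−1)) = 0
⇒ β = [z₁(K₁−1)+z₂(K₂−1)] / [−(K₁−1)(K₂−1)] = 0.61800/0.74057 = 0.8345

β = 0.8345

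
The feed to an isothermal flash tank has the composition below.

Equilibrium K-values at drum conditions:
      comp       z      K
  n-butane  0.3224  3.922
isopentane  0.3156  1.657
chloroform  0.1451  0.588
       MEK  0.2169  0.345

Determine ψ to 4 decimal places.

Let ψ = V/F and solve Σ zᵢ(Kᵢ−1)/(1+ψ(Kᵢ−1)) = 0.
Check two-phase: ΣzᵢKᵢ = 1.9476 > 1 and Σzᵢ/Kᵢ = 1.1481 > 1, so g(0) = 0.9476 > 0 and g(1) = -0.1481 < 0.
Iterate (Newton) starting at ψ = 0.3:
  ψ = 0.3000: g = 0.43018, g' = -1.0529 → ψ = 0.7086
  ψ = 0.7086: g = 0.09876, g' = -0.7286 → ψ = 0.8441
  ψ = 0.8441: g = -0.00428, g' = -0.8088 → ψ = 0.8388
Converged at ψ = 0.8388.

ψ = 0.8388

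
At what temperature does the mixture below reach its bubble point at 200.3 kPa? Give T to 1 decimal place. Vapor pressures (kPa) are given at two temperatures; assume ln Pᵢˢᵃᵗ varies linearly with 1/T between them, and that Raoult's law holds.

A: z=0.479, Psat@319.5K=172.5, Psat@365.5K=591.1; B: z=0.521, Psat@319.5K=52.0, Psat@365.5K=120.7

T = 342.2 K

Bubble-point temperature: ΣzᵢPᵢˢᵃᵗ(T) = P. Interpolate ln Pᵢˢᵃᵗ = aᵢ + bᵢ/T.
  T = 319.5 K: ΣzᵢPᵢˢᵃᵗ = 109.72 kPa
  T = 365.5 K: ΣzᵢPᵢˢᵃᵗ = 346.02 kPa
  T = 342.5 K: ΣzᵢPᵢˢᵃᵗ = 201.87 kPa
  T = 331.0 K: ΣzᵢPᵢˢᵃᵗ = 150.27 kPa
  T = 336.8 K: ΣzᵢPᵢˢᵃᵗ = 174.79 kPa
  T = 339.6 K: ΣzᵢPᵢˢᵃᵗ = 187.71 kPa
Interpolating between 339.6 K and 342.5 K gives T ≈ 342.2 K.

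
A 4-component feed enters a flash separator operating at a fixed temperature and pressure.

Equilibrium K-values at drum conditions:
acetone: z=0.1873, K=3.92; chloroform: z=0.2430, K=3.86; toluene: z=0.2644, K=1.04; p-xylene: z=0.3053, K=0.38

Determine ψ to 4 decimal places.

ψ = 0.8126

Rachford–Rice: g(ψ) = Σ zᵢ(Kᵢ−1)/(1+ψ(Kᵢ−1)) = 0.
g(0) = ΣzᵢKᵢ − 1 = 1.0632 and g(1) = 1 − Σzᵢ/Kᵢ = -0.1684, so a root lies in (0, 1).
Newton–Raphson from ψ = 0.63:
  ψ = 0.6300: g = 0.14036, g' = -0.7677 → ψ = 0.8128
  ψ = 0.8128: g = -0.00019, g' = -0.7975 → ψ = 0.8126
Converged at ψ = 0.8126.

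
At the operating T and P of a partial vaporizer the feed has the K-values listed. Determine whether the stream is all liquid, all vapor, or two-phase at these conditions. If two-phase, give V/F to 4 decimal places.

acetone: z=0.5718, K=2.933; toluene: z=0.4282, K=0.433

two-phase, V/F = 0.7869

ΣzᵢKᵢ = 1.8625; Σzᵢ/Kᵢ = 1.1839.
Both exceed 1, so a two-phase solution exists.
Binary case is linear: z₁(K₁−1)(1+ψ(K₂−1)) + z₂(K₂−1)(1+ψ(K₁−1)) = 0
⇒ ψ = [z₁(K₁−1)+z₂(K₂−1)] / [−(K₁−1)(K₂−1)] = 0.86250/1.09601 = 0.7869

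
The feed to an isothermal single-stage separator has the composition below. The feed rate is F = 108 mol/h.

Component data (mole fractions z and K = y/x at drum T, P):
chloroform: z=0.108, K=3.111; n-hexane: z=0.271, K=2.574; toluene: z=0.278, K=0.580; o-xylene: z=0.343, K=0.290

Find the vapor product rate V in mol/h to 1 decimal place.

Rachford–Rice: g(V/F) = Σ zᵢ(Kᵢ−1)/(1+V/F(Kᵢ−1)) = 0.
g(0) = ΣzᵢKᵢ − 1 = 0.294 and g(1) = 1 − Σzᵢ/Kᵢ = -0.802, so a root lies in (0, 1).
Newton–Raphson from V/F = 0.34:
  V/F = 0.340: g = -0.0467, g' = -0.815 → V/F = 0.283
  V/F = 0.283: g = 0.0007, g' = -0.844 → V/F = 0.284
Converged at V/F = 0.284.
Then V = V/F·F = 0.2837·108 = 30.6 mol/h and L = F − V = 77.4 mol/h.

V = 30.6 mol/h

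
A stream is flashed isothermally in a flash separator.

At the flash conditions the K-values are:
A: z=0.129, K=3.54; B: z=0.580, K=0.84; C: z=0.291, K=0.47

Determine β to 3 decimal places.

Newton–Raphson from β = 0.32:
  β = 0.320: g = -0.1028, g' = -0.388 → β = 0.055
  β = 0.055: g = 0.0348, g' = -0.742 → β = 0.102
  β = 0.102: g = 0.0027, g' = -0.631 → β = 0.107
Converged at β = 0.107.

β = 0.107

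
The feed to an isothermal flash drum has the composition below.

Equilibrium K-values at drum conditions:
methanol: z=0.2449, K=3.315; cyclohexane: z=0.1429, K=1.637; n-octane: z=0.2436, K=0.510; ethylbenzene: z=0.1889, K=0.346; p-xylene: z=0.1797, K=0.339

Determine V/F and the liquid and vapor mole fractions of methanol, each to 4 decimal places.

V/F = 0.2634, x_methanol = 0.1521, y_methanol = 0.5043

Iterate (Newton) starting at V/F = 0.34:
  V/F = 0.3400: g = -0.06324, g' = -0.7986 → V/F = 0.2608
  V/F = 0.2608: g = 0.00224, g' = -0.8619 → V/F = 0.2634
Converged at V/F = 0.2634.
Compositions from xᵢ = zᵢ/(1+V/F(Kᵢ−1)), yᵢ = Kᵢxᵢ:
  methanol: x = 0.1521, y = 0.5043
  cyclohexane: x = 0.1224, y = 0.2003
  n-octane: x = 0.2797, y = 0.1426
  ethylbenzene: x = 0.2282, y = 0.0790
  p-xylene: x = 0.2176, y = 0.0738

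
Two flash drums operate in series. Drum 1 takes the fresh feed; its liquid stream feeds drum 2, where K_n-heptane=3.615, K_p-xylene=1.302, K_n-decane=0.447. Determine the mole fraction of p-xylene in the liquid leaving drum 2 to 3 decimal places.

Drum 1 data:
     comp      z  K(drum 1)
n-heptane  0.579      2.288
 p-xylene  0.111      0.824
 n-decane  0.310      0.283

Drum 1:
Material balance + equilibrium reduce to Σ zᵢ(Kᵢ−1)/(1+ψ₁(Kᵢ−1)) = 0.
Feasibility: ΣzᵢKᵢ = 1.504, Σzᵢ/Kᵢ = 1.483 — both > 1, two phases present.
Newton iteration, ψ₁⁰ = 0.61:
  ψ₁ = 0.610: g = 0.0007, g' = -0.809 → ψ₁ = 0.611
Converged at ψ₁ = 0.611.
Drum-1 compositions:
  n-heptane: x = 0.324, y = 0.741
  p-xylene: x = 0.124, y = 0.102
  n-decane: x = 0.552, y = 0.156
Drum-2 feed = drum-1 liquid: z₂ = (0.3240, 0.1244, 0.5516).
Drum 2:
Material balance + equilibrium reduce to Σ zᵢ(Kᵢ−1)/(1+ψ₂(Kᵢ−1)) = 0.
Check two-phase: ΣzᵢKᵢ = 1.580 > 1 and Σzᵢ/Kᵢ = 1.419 > 1, so g(0) = 0.580 > 0 and g(1) = -0.419 < 0.
Iterate (Newton) starting at ψ₂ = 0.6:
  ψ₂ = 0.600: g = -0.0948, g' = -0.722 → ψ₂ = 0.469
  ψ₂ = 0.469: g = 0.0020, g' = -0.763 → ψ₂ = 0.471
Converged at ψ₂ = 0.471.
  n-heptane: x = 0.145, y = 0.525
  p-xylene: x = 0.109, y = 0.142
  n-decane: x = 0.746, y = 0.333

x_p-xylene (drum 2) = 0.109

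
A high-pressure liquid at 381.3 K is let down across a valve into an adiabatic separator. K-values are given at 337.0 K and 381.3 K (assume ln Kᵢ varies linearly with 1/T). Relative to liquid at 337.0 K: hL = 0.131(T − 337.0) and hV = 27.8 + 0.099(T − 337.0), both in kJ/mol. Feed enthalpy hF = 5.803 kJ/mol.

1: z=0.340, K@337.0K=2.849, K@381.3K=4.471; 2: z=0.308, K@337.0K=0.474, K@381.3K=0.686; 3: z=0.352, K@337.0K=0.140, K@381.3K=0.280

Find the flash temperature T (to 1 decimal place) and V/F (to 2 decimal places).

T = 343.9 K, V/F = 0.18

Adiabatic flash: solve Rachford–Rice at each trial T, then check hF = ψ·hV(T) + (1−ψ)·hL(T).
  T = 337.0 K: K = (2.849, 0.474, 0.140), RR gives ψ = 0.123, H_out = 3.429 kJ/mol
  T = 381.3 K: K = (4.471, 0.686, 0.280), RR gives ψ = 0.425, H_out = 17.016 kJ/mol
  T = 359.1 K: K = (3.617, 0.577, 0.202), RR gives ψ = 0.283, H_out = 10.568 kJ/mol
  T = 348.1 K: K = (3.224, 0.525, 0.169), RR gives ψ = 0.209, H_out = 7.186 kJ/mol
  T = 342.6 K: K = (3.035, 0.499, 0.154), RR gives ψ = 0.168, H_out = 5.382 kJ/mol
  T = 345.4 K: K = (3.131, 0.512, 0.162), RR gives ψ = 0.189, H_out = 6.313 kJ/mol
  T = 344.0 K: K = (3.083, 0.506, 0.158), RR gives ψ = 0.179, H_out = 5.851 kJ/mol
Linear interpolation between T = 342.6 (H_out = 5.382) and T = 344.0 (H_out = 5.851) on hF = 5.803 gives T ≈ 343.9 K, at which ψ = 0.18.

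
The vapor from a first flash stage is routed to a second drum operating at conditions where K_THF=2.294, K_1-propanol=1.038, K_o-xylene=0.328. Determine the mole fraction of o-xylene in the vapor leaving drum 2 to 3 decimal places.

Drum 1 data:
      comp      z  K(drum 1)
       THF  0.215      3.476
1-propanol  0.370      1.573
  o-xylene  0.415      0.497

Drum 1:
Rachford–Rice: g(ψ₁) = Σ zᵢ(Kᵢ−1)/(1+ψ₁(Kᵢ−1)) = 0.
g(0) = ΣzᵢKᵢ − 1 = 0.536 and g(1) = 1 − Σzᵢ/Kᵢ = -0.132, so a root lies in (0, 1).
Iterate (Newton) starting at ψ₁ = 0.46:
  ψ₁ = 0.460: g = 0.1451, g' = -0.542 → ψ₁ = 0.728
  ψ₁ = 0.728: g = 0.0103, g' = -0.490 → ψ₁ = 0.749
Converged at ψ₁ = 0.749.
Drum-1 compositions:
  THF: x = 0.075, y = 0.262
  1-propanol: x = 0.259, y = 0.407
  o-xylene: x = 0.666, y = 0.331
Drum-2 feed = drum-1 vapor: z₂ = (0.2619, 0.4073, 0.3309).
Drum 2:
Material balance + equilibrium reduce to Σ zᵢ(Kᵢ−1)/(1+ψ₂(Kᵢ−1)) = 0.
g(0) = ΣzᵢKᵢ − 1 = 0.132 and g(1) = 1 − Σzᵢ/Kᵢ = -0.515, so a root lies in (0, 1).
Newton–Raphson from ψ₂ = 0.36:
  ψ₂ = 0.360: g = -0.0469, g' = -0.465 → ψ₂ = 0.259
Converged at ψ₂ = 0.259.
  THF: x = 0.196, y = 0.450
  1-propanol: x = 0.403, y = 0.419
  o-xylene: x = 0.401, y = 0.131

y_o-xylene (drum 2) = 0.131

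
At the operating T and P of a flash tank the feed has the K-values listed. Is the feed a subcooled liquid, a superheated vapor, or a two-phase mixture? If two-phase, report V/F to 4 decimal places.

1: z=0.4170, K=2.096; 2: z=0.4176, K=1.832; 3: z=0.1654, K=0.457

ΣzᵢKᵢ = 1.7147; Σzᵢ/Kᵢ = 0.7888.
Since Σzᵢ/Kᵢ < 1 the mixture is above its dew point — single vapor phase.

superheated vapor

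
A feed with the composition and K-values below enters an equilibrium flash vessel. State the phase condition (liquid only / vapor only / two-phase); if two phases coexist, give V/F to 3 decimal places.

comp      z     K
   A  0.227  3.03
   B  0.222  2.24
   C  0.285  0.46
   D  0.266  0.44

two-phase, V/F = 0.472

ΣzᵢKᵢ = 1.433; Σzᵢ/Kᵢ = 1.398.
Both exceed 1, so a two-phase solution exists.
Rachford–Rice: g(ψ) = Σ zᵢ(Kᵢ−1)/(1+ψ(Kᵢ−1)) = 0.
Iterate (Newton) starting at ψ = 0.5:
  ψ = 0.500: g = -0.0191, g' = -0.677 → ψ = 0.472
Converged at ψ = 0.472.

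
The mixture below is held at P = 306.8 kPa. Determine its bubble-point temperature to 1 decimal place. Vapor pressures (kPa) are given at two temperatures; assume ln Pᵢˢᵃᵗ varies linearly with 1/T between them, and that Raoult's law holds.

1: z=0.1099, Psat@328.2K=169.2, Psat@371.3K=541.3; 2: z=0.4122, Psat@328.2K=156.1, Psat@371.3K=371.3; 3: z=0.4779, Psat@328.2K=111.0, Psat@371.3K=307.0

Bubble-point temperature: ΣzᵢPᵢˢᵃᵗ(T) = P. Interpolate ln Pᵢˢᵃᵗ = aᵢ + bᵢ/T.
  T = 328.2 K: ΣzᵢPᵢˢᵃᵗ = 135.99 kPa
  T = 371.3 K: ΣzᵢPᵢˢᵃᵗ = 359.25 kPa
  T = 349.8 K: ΣzᵢPᵢˢᵃᵗ = 227.68 kPa
  T = 360.6 K: ΣzᵢPᵢˢᵃᵗ = 288.16 kPa
  T = 366.0 K: ΣzᵢPᵢˢᵃᵗ = 322.58 kPa
  T = 363.3 K: ΣzᵢPᵢˢᵃᵗ = 305.01 kPa
Interpolating between 363.3 K and 366.0 K gives T ≈ 363.6 K.

T = 363.6 K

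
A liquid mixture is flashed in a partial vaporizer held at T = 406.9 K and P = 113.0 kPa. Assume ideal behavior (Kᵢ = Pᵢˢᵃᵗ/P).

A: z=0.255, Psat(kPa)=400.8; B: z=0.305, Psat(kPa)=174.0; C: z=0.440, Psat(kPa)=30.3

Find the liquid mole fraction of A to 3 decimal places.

x_A = 0.126

Raoult's law: Kᵢ = Pᵢˢᵃᵗ/P = Pᵢˢᵃᵗ/113.0.
  K_A = 400.8/113.0 = 3.54690, K_B = 174.0/113.0 = 1.53982, K_C = 30.3/113.0 = 0.26814
Material balance + equilibrium reduce to Σ zᵢ(Kᵢ−1)/(1+V/F(Kᵢ−1)) = 0.
g(0) = ΣzᵢKᵢ − 1 = 0.492 and g(1) = 1 − Σzᵢ/Kᵢ = -0.911, so a root lies in (0, 1).
Newton iteration, V/F⁰ = 0.5:
  V/F = 0.500: g = -0.0925, g' = -0.961 → V/F = 0.404
  V/F = 0.404: g = -0.0017, g' = -0.937 → V/F = 0.402
Converged at V/F = 0.402.
Compositions from xᵢ = zᵢ/(1+V/F(Kᵢ−1)), yᵢ = Kᵢxᵢ:
  A: x = 0.126, y = 0.447
  B: x = 0.251, y = 0.386
  C: x = 0.623, y = 0.167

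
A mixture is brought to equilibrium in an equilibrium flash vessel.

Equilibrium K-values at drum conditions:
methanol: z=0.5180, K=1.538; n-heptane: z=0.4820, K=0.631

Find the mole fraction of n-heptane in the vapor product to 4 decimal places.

Let β = V/F and solve Σ zᵢ(Kᵢ−1)/(1+β(Kᵢ−1)) = 0.
Feasibility: ΣzᵢKᵢ = 1.1008, Σzᵢ/Kᵢ = 1.1007 — both > 1, two phases present.
Newton–Raphson from β = 0.48:
  β = 0.4800: g = 0.00535, g' = -0.1916 → β = 0.5079
Converged at β = 0.5079.
Compositions from xᵢ = zᵢ/(1+β(Kᵢ−1)), yᵢ = Kᵢxᵢ:
  methanol: x = 0.4068, y = 0.6257
  n-heptane: x = 0.5932, y = 0.3743

y_n-heptane = 0.3743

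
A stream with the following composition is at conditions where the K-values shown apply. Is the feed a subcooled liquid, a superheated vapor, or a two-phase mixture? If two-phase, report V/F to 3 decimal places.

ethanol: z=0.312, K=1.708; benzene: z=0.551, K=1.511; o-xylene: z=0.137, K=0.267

two-phase, V/F = 0.940

ΣzᵢKᵢ = 1.402; Σzᵢ/Kᵢ = 1.060.
Both exceed 1, so a two-phase solution exists.
Material balance + equilibrium reduce to Σ zᵢ(Kᵢ−1)/(1+ψ(Kᵢ−1)) = 0.
Newton iteration, ψ⁰ = 0.5:
  ψ = 0.500: g = 0.2289, g' = -0.360 → ψ = 1.000
  ψ = 1.000: g = -0.0604, g' = -1.149 → ψ = 0.947
  ψ = 0.947: g = -0.0067, g' = -0.910 → ψ = 0.940
Converged at ψ = 0.940.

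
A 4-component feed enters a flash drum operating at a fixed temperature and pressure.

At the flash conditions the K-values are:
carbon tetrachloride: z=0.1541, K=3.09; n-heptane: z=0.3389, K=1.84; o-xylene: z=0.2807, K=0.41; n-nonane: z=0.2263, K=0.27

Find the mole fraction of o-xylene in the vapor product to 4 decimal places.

Newton iteration, ψ⁰ = 0.37:
  ψ = 0.3700: g = -0.03940, g' = -0.7395 → ψ = 0.3167
  ψ = 0.3167: g = 0.00009, g' = -0.7447 → ψ = 0.3168
Converged at ψ = 0.3168.
Compositions from xᵢ = zᵢ/(1+ψ(Kᵢ−1)), yᵢ = Kᵢxᵢ:
  carbon tetrachloride: x = 0.0927, y = 0.2865
  n-heptane: x = 0.2677, y = 0.4925
  o-xylene: x = 0.3452, y = 0.1415
  n-nonane: x = 0.2944, y = 0.0795

y_o-xylene = 0.1415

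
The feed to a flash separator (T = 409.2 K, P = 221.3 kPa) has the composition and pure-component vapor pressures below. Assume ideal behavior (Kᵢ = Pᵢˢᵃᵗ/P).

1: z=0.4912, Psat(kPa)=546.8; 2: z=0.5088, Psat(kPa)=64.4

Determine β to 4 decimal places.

Raoult's law: Kᵢ = Pᵢˢᵃᵗ/P = Pᵢˢᵃᵗ/221.3.
  K_1 = 546.8/221.3 = 2.470854, K_2 = 64.4/221.3 = 0.291008
Material balance + equilibrium reduce to Σ zᵢ(Kᵢ−1)/(1+β(Kᵢ−1)) = 0.
g(0) = ΣzᵢKᵢ − 1 = 0.3617 and g(1) = 1 − Σzᵢ/Kᵢ = -0.9472, so a root lies in (0, 1).
Iterate (Newton) starting at β = 0.44:
  β = 0.4400: g = -0.08567, g' = -0.9319 → β = 0.3481
  β = 0.3481: g = -0.00108, g' = -0.9157 → β = 0.3469
Converged at β = 0.3469.

β = 0.3469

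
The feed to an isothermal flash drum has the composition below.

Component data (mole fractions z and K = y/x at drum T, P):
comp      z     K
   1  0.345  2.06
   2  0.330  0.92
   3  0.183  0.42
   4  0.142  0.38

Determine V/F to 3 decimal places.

Newton iteration, V/F⁰ = 0.58:
  V/F = 0.580: g = -0.0986, g' = -0.424 → V/F = 0.347
  V/F = 0.347: g = -0.0050, g' = -0.395 → V/F = 0.335
Converged at V/F = 0.335.

V/F = 0.335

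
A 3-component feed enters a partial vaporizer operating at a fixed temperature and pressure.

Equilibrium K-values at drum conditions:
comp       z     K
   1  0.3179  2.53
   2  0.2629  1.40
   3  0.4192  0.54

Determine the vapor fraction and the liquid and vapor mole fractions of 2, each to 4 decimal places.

ψ = 0.7830, x_2 = 0.2002, y_2 = 0.2803

Newton–Raphson from ψ = 0.5:
  ψ = 0.5000: g = 0.11278, g' = -0.4177 → ψ = 0.7700
  ψ = 0.7700: g = 0.00512, g' = -0.3941 → ψ = 0.7830
Converged at ψ = 0.7830.
Compositions from xᵢ = zᵢ/(1+ψ(Kᵢ−1)), yᵢ = Kᵢxᵢ:
  1: x = 0.1446, y = 0.3659
  2: x = 0.2002, y = 0.2803
  3: x = 0.6552, y = 0.3538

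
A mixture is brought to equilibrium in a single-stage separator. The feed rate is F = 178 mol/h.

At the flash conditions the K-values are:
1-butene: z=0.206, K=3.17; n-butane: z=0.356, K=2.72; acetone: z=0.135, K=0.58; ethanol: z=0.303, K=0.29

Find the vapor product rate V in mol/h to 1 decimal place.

V = 115.2 mol/h

Let ψ = V/F and solve Σ zᵢ(Kᵢ−1)/(1+ψ(Kᵢ−1)) = 0.
g(0) = ΣzᵢKᵢ − 1 = 0.788 and g(1) = 1 − Σzᵢ/Kᵢ = -0.473, so a root lies in (0, 1).
Newton iteration, ψ⁰ = 0.5:
  ψ = 0.500: g = 0.1383, g' = -0.933 → ψ = 0.648
  ψ = 0.648: g = -0.0012, g' = -0.972 → ψ = 0.647
Converged at ψ = 0.647.
Then V = ψ·F = 0.6470·178 = 115.2 mol/h and L = F − V = 62.8 mol/h.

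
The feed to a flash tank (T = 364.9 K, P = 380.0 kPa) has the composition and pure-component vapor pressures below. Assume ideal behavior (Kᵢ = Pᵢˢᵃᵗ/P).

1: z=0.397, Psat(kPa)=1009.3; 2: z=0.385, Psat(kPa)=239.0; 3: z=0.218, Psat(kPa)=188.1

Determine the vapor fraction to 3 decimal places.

Raoult's law: Kᵢ = Pᵢˢᵃᵗ/P = Pᵢˢᵃᵗ/380.0.
  K_1 = 1009.3/380.0 = 2.65605, K_2 = 239.0/380.0 = 0.62895, K_3 = 188.1/380.0 = 0.49500
Rachford–Rice: g(ψ) = Σ zᵢ(Kᵢ−1)/(1+ψ(Kᵢ−1)) = 0.
Feasibility: ΣzᵢKᵢ = 1.405, Σzᵢ/Kᵢ = 1.202 — both > 1, two phases present.
Newton iteration, ψ⁰ = 0.55:
  ψ = 0.550: g = 0.0122, g' = -0.488 → ψ = 0.575
Converged at ψ = 0.575.

ψ = 0.575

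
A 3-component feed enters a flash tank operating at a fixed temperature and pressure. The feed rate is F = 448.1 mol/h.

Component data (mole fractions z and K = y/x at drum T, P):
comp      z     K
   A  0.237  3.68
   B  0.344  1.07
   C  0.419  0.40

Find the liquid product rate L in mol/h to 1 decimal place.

L = 269.4 mol/h

Material balance + equilibrium reduce to Σ zᵢ(Kᵢ−1)/(1+ψ(Kᵢ−1)) = 0.
g(0) = ΣzᵢKᵢ − 1 = 0.408 and g(1) = 1 − Σzᵢ/Kᵢ = -0.433, so a root lies in (0, 1).
Iterate (Newton) starting at ψ = 0.61:
  ψ = 0.610: g = -0.1324, g' = -0.622 → ψ = 0.397
  ψ = 0.397: g = 0.0010, g' = -0.661 → ψ = 0.399
Converged at ψ = 0.399.
Then V = ψ·F = 0.3988·448.1 = 178.7 mol/h and L = F − V = 269.4 mol/h.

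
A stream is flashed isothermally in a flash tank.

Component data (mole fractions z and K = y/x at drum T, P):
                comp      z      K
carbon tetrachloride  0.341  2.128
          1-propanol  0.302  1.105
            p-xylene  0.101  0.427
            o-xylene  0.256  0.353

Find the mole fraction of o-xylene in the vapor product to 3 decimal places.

Let ψ = V/F and solve Σ zᵢ(Kᵢ−1)/(1+ψ(Kᵢ−1)) = 0.
g(0) = ΣzᵢKᵢ − 1 = 0.193 and g(1) = 1 − Σzᵢ/Kᵢ = -0.395, so a root lies in (0, 1).
Newton–Raphson from ψ = 0.5:
  ψ = 0.500: g = -0.0499, g' = -0.480 → ψ = 0.396
  ψ = 0.396: g = -0.0012, g' = -0.460 → ψ = 0.393
Converged at ψ = 0.393.
Compositions from xᵢ = zᵢ/(1+ψ(Kᵢ−1)), yᵢ = Kᵢxᵢ:
  carbon tetrachloride: x = 0.236, y = 0.503
  1-propanol: x = 0.290, y = 0.320
  p-xylene: x = 0.130, y = 0.056
  o-xylene: x = 0.343, y = 0.121

y_o-xylene = 0.121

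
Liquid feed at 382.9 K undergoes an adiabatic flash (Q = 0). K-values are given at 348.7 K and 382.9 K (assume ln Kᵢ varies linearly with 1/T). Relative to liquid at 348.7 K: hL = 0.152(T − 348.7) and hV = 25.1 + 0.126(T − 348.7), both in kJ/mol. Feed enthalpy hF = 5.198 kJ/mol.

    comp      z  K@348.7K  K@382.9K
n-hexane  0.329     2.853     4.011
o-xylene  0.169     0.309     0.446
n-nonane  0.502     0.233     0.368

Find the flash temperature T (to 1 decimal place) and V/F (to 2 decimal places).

T = 358.3 K, V/F = 0.15

Adiabatic flash: solve Rachford–Rice at each trial T, then check hF = ψ·hV(T) + (1−ψ)·hL(T).
  T = 348.7 K: K = (2.853, 0.309, 0.233), RR gives ψ = 0.078, H_out = 1.952 kJ/mol
  T = 382.9 K: K = (4.011, 0.446, 0.368), RR gives ψ = 0.314, H_out = 12.801 kJ/mol
  T = 365.8 K: K = (3.410, 0.374, 0.296), RR gives ψ = 0.202, H_out = 7.584 kJ/mol
  T = 357.2 K: K = (3.124, 0.341, 0.263), RR gives ψ = 0.143, H_out = 4.841 kJ/mol
  T = 361.5 K: K = (3.266, 0.357, 0.279), RR gives ψ = 0.173, H_out = 6.230 kJ/mol
  T = 359.4 K: K = (3.196, 0.349, 0.271), RR gives ψ = 0.158, H_out = 5.556 kJ/mol
Linear interpolation between T = 357.2 (H_out = 4.841) and T = 359.4 (H_out = 5.556) on hF = 5.198 gives T ≈ 358.3 K, at which ψ = 0.15.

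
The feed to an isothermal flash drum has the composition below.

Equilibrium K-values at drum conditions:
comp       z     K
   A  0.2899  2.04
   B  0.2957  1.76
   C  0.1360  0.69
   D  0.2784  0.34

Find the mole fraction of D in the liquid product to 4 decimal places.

x_D = 0.4466

Newton iteration, ψ⁰ = 0.57:
  ψ = 0.5700: g = 0.00033, g' = -0.5377 → ψ = 0.5706
Converged at ψ = 0.5706.
Compositions from xᵢ = zᵢ/(1+ψ(Kᵢ−1)), yᵢ = Kᵢxᵢ:
  A: x = 0.1819, y = 0.3711
  B: x = 0.2063, y = 0.3630
  C: x = 0.1652, y = 0.1140
  D: x = 0.4466, y = 0.1518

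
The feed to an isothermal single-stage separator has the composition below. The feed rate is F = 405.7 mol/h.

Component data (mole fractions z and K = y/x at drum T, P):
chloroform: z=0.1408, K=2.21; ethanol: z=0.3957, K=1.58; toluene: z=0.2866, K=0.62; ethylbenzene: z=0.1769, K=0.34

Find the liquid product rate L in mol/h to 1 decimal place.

L = 228.5 mol/h

Material balance + equilibrium reduce to Σ zᵢ(Kᵢ−1)/(1+V/F(Kᵢ−1)) = 0.
g(0) = ΣzᵢKᵢ − 1 = 0.1742 and g(1) = 1 − Σzᵢ/Kᵢ = -0.2967, so a root lies in (0, 1).
Newton–Raphson from V/F = 0.5:
  V/F = 0.5000: g = -0.02465, g' = -0.3948 → V/F = 0.4375
  V/F = 0.4375: g = -0.00034, g' = -0.3847 → V/F = 0.4367
Converged at V/F = 0.4367.
Then V = V/F·F = 0.4367·405.7 = 177.2 mol/h and L = F − V = 228.5 mol/h.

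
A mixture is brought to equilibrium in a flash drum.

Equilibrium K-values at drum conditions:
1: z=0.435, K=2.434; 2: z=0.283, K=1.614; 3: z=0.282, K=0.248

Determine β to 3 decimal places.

β = 0.685

Newton iteration, β⁰ = 0.56:
  β = 0.560: g = 0.1089, g' = -0.810 → β = 0.694
  β = 0.694: g = -0.0095, g' = -0.976 → β = 0.685
Converged at β = 0.685.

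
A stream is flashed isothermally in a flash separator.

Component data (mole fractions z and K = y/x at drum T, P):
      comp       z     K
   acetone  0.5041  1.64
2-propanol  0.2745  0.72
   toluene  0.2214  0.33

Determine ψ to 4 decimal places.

ψ = 0.3033

Material balance + equilibrium reduce to Σ zᵢ(Kᵢ−1)/(1+ψ(Kᵢ−1)) = 0.
Check two-phase: ΣzᵢKᵢ = 1.0974 > 1 and Σzᵢ/Kᵢ = 1.3595 > 1, so g(0) = 0.0974 > 0 and g(1) = -0.3595 < 0.
Newton–Raphson from ψ = 0.5:
  ψ = 0.5000: g = -0.06802, g' = -0.3723 → ψ = 0.3173
  ψ = 0.3173: g = -0.00458, g' = -0.3289 → ψ = 0.3034
  ψ = 0.3034: g = -0.00001, g' = -0.3271 → ψ = 0.3033
Converged at ψ = 0.3033.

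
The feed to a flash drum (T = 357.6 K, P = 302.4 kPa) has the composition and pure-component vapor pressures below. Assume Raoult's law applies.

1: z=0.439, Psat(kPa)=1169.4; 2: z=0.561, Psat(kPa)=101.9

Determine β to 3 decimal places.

β = 0.466

Raoult's law: Kᵢ = Pᵢˢᵃᵗ/P = Pᵢˢᵃᵗ/302.4.
  K_1 = 1169.4/302.4 = 3.86706, K_2 = 101.9/302.4 = 0.33697
Binary case is linear: z₁(K₁−1)(1+β(K₂−1)) + z₂(K₂−1)(1+β(K₁−1)) = 0
⇒ β = [z₁(K₁−1)+z₂(K₂−1)] / [−(K₁−1)(K₂−1)] = 0.8867/1.9009 = 0.466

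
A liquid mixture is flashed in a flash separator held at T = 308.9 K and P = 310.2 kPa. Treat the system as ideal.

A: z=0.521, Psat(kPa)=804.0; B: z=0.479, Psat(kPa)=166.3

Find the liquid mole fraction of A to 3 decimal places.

x_A = 0.226

Raoult's law: Kᵢ = Pᵢˢᵃᵗ/P = Pᵢˢᵃᵗ/310.2.
  K_A = 804.0/310.2 = 2.59188, K_B = 166.3/310.2 = 0.53611
Rachford–Rice: g(ψ) = Σ zᵢ(Kᵢ−1)/(1+ψ(Kᵢ−1)) = 0.
Check two-phase: ΣzᵢKᵢ = 1.607 > 1 and Σzᵢ/Kᵢ = 1.094 > 1, so g(0) = 0.607 > 0 and g(1) = -0.094 < 0.
Binary case is linear: z₁(K₁−1)(1+ψ(K₂−1)) + z₂(K₂−1)(1+ψ(K₁−1)) = 0
⇒ ψ = [z₁(K₁−1)+z₂(K₂−1)] / [−(K₁−1)(K₂−1)] = 0.6072/0.7385 = 0.822
Compositions from xᵢ = zᵢ/(1+ψ(Kᵢ−1)), yᵢ = Kᵢxᵢ:
  A: x = 0.226, y = 0.585
  B: x = 0.774, y = 0.415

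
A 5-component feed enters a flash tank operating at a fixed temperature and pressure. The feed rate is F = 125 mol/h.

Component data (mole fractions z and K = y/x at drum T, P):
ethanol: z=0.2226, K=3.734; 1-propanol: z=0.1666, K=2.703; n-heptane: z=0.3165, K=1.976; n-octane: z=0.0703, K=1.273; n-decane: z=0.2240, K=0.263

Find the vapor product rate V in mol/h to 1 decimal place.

V = 110.4 mol/h

Let ψ = V/F and solve Σ zᵢ(Kᵢ−1)/(1+ψ(Kᵢ−1)) = 0.
g(0) = ΣzᵢKᵢ − 1 = 1.0553 and g(1) = 1 − Σzᵢ/Kᵢ = -0.1884, so a root lies in (0, 1).
Newton–Raphson from ψ = 0.53:
  ψ = 0.5300: g = 0.34708, g' = -0.8735 → ψ = 0.9273
  ψ = 0.9273: g = -0.06192, g' = -1.5064 → ψ = 0.8862
  ψ = 0.8862: g = -0.00402, g' = -1.3202 → ψ = 0.8832
Converged at ψ = 0.8832.
Then V = ψ·F = 0.8832·125 = 110.4 mol/h and L = F − V = 14.6 mol/h.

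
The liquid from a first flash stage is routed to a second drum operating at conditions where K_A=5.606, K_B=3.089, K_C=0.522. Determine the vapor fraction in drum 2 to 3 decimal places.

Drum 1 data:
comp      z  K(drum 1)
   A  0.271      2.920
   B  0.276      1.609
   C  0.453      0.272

Drum 1:
Material balance + equilibrium reduce to Σ zᵢ(Kᵢ−1)/(1+ψ₁(Kᵢ−1)) = 0.
Check two-phase: ΣzᵢKᵢ = 1.359 > 1 and Σzᵢ/Kᵢ = 1.930 > 1, so g(0) = 0.359 > 0 and g(1) = -0.930 < 0.
Newton iteration, ψ₁⁰ = 0.5:
  ψ₁ = 0.500: g = -0.1242, g' = -0.914 → ψ₁ = 0.364
  ψ₁ = 0.364: g = -0.0049, g' = -0.859 → ψ₁ = 0.358
Converged at ψ₁ = 0.358.
Drum-1 compositions:
  A: x = 0.161, y = 0.469
  B: x = 0.227, y = 0.365
  C: x = 0.613, y = 0.167
Drum-2 feed = drum-1 liquid: z₂ = (0.1605, 0.2266, 0.6129).
Drum 2:
Let ψ₂ = V/F and solve Σ zᵢ(Kᵢ−1)/(1+ψ₂(Kᵢ−1)) = 0.
Check two-phase: ΣzᵢKᵢ = 1.920 > 1 and Σzᵢ/Kᵢ = 1.276 > 1, so g(0) = 0.920 > 0 and g(1) = -0.276 < 0.
Newton iteration, ψ₂⁰ = 0.64:
  ψ₂ = 0.640: g = -0.0323, g' = -0.690 → ψ₂ = 0.593
  ψ₂ = 0.593: g = 0.0005, g' = -0.714 → ψ₂ = 0.594
Converged at ψ₂ = 0.594.
  A: x = 0.043, y = 0.241
  B: x = 0.101, y = 0.312
  C: x = 0.856, y = 0.447

V/F (drum 2) = 0.594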